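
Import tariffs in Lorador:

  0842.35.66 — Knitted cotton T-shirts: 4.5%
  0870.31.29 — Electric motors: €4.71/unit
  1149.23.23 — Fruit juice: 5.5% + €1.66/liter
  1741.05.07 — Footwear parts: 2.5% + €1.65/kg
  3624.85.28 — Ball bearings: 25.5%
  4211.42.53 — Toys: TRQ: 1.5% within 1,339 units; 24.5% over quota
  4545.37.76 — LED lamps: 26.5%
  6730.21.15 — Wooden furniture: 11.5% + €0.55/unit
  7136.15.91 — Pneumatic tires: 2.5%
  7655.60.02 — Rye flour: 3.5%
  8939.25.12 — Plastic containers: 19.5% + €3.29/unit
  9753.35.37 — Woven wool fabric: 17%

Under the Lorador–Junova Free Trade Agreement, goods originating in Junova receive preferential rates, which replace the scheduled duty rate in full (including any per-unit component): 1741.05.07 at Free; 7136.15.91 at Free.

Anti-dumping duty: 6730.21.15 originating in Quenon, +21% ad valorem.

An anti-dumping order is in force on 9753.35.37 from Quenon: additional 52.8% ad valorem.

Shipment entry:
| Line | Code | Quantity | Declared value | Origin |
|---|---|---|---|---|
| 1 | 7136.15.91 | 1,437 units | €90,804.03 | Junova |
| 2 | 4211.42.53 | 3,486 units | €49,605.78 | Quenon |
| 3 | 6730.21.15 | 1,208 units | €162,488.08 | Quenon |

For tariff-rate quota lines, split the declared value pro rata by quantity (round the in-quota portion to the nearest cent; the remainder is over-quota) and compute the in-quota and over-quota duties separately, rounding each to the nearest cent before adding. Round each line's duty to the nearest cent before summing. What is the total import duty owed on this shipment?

€61,244.03

Line 1 (7136.15.91, Junova, 1,437 units, €90,804.03):
Base rate for 7136.15.91 is 2.5%.
Origin Junova qualifies under the Lorador–Junova agreement and 7136.15.91 is covered: preferential rate Free applies instead.
Duty = €90,804.03 × 0% = €0.00.
Line 2 (4211.42.53, Quenon, 3,486 units, €49,605.78):
Code 4211.42.53 is under a tariff-rate quota (threshold 1,339 units). In-quota: 1,339 units at 1.5%; over-quota: 2,147 units at 24.5%.
Pro-rata value split: in-quota = €49,605.78 × 1,339/3,486 = €19,053.97; over-quota = €49,605.78 − €19,053.97 = €30,551.81.
In-quota duty = €19,053.97 × 1.5% = €285.81. Over-quota duty = €30,551.81 × 24.5% = €7,485.19.
Line duty = €285.81 + €7,485.19 = €7,771.00.
Line 3 (6730.21.15, Quenon, 1,208 units, €162,488.08):
Base rate for 6730.21.15 is 11.5% + €0.55/unit.
Additional duty on 6730.21.15 from Quenon: +21%. Applied ad valorem rate: 11.5% + 21% = 32.5%.
Duty = €162,488.08 × 32.5% + 1,208 × €0.55 = €53,473.03.
Total = €0.00 + €7,771.00 + €53,473.03 = €61,244.03.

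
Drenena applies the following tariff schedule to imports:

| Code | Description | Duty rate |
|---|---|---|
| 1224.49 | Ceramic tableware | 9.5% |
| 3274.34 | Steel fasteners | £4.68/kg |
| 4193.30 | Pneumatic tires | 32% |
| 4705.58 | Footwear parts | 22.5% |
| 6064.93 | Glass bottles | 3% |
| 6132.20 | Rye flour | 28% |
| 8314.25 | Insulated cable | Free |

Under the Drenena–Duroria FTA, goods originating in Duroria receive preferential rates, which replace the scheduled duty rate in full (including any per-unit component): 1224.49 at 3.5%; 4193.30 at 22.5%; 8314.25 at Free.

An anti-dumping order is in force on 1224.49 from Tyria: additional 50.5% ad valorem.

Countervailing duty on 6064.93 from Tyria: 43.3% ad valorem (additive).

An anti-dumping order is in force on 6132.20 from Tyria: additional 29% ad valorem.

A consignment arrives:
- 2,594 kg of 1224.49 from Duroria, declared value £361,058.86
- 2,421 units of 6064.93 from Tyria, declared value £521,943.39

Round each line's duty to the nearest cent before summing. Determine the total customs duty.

£254,296.85

Line 1 (1224.49, Duroria, 2,594 kg, £361,058.86):
Base rate for 1224.49 is 9.5%.
Origin Duroria qualifies under the Drenena–Duroria agreement and 1224.49 is covered: preferential rate 3.5% applies instead.
The additional-duty order on 1224.49 targets Tyria, not Duroria; it does not apply.
Duty = £361,058.86 × 3.5% = £12,637.06.
Line 2 (6064.93, Tyria, 2,421 units, £521,943.39):
Base rate for 6064.93 is 3%.
Additional duty on 6064.93 from Tyria: +43.3%. Applied ad valorem rate: 3% + 43.3% = 46.3%.
Duty = £521,943.39 × 46.3% = £241,659.79.
Total = £12,637.06 + £241,659.79 = £254,296.85.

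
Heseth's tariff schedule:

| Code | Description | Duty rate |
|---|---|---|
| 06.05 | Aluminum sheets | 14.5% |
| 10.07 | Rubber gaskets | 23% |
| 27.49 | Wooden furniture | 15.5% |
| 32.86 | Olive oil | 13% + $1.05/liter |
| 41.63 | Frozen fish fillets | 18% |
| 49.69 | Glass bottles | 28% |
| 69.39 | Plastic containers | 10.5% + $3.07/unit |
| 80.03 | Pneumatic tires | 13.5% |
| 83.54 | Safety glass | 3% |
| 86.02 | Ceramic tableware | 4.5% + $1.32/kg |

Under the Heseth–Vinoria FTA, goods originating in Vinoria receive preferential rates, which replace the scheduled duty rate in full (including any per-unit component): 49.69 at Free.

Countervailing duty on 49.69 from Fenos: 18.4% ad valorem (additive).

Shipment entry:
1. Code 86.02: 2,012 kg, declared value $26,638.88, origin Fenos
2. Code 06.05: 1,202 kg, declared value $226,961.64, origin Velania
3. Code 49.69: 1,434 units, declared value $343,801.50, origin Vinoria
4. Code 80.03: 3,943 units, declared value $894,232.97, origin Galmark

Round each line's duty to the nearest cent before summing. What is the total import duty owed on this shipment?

Line 1 (86.02, Fenos, 2,012 kg, $26,638.88):
Base rate for 86.02 is 4.5% + $1.32/kg.
Duty = $26,638.88 × 4.5% + 2,012 × $1.32 = $3,854.59.
Line 2 (06.05, Velania, 1,202 kg, $226,961.64):
Base rate for 06.05 is 14.5%.
Duty = $226,961.64 × 14.5% = $32,909.44.
Line 3 (49.69, Vinoria, 1,434 units, $343,801.50):
Base rate for 49.69 is 28%.
Origin Vinoria qualifies under the Heseth–Vinoria agreement and 49.69 is covered: preferential rate Free applies instead.
The additional-duty order on 49.69 targets Fenos, not Vinoria; it does not apply.
Duty = $343,801.50 × 0% = $0.00.
Line 4 (80.03, Galmark, 3,943 units, $894,232.97):
Base rate for 80.03 is 13.5%.
Duty = $894,232.97 × 13.5% = $120,721.45.
Total = $3,854.59 + $32,909.44 + $0.00 + $120,721.45 = $157,485.48.

$157,485.48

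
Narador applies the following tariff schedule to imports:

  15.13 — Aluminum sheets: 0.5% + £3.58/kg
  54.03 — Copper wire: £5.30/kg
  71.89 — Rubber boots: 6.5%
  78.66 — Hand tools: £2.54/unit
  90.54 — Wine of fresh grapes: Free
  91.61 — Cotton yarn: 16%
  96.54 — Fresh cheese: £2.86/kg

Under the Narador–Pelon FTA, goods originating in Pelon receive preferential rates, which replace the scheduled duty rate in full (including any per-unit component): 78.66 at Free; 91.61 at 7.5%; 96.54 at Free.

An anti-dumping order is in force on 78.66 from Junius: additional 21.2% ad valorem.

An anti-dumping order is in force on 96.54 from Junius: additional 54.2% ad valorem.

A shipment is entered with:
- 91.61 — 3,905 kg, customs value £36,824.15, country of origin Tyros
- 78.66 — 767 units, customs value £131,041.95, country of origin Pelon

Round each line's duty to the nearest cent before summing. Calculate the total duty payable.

Line 1 (91.61, Tyros, 3,905 kg, £36,824.15):
Base rate for 91.61 is 16%.
91.61 has an FTA preferential rate, but origin Tyros is not Pelon; base rate stands.
Duty = £36,824.15 × 16% = £5,891.86.
Line 2 (78.66, Pelon, 767 units, £131,041.95):
Base rate for 78.66 is £2.54/unit.
Origin Pelon qualifies under the Narador–Pelon agreement and 78.66 is covered: preferential rate Free applies instead.
The additional-duty order on 78.66 targets Junius, not Pelon; it does not apply.
Duty = £131,041.95 × 0% = £0.00.
Total = £5,891.86 + £0.00 = £5,891.86.

£5,891.86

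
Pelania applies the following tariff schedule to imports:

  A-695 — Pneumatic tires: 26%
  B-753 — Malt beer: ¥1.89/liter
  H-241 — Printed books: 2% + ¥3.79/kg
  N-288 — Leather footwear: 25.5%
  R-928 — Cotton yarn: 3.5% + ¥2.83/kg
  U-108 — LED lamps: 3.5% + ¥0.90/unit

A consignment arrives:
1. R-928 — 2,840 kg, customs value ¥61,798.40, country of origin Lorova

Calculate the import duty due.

¥10,200.14

Line 1 (R-928, Lorova, 2,840 kg, ¥61,798.40):
Base rate for R-928 is 3.5% + ¥2.83/kg.
Duty = ¥61,798.40 × 3.5% + 2,840 × ¥2.83 = ¥10,200.14.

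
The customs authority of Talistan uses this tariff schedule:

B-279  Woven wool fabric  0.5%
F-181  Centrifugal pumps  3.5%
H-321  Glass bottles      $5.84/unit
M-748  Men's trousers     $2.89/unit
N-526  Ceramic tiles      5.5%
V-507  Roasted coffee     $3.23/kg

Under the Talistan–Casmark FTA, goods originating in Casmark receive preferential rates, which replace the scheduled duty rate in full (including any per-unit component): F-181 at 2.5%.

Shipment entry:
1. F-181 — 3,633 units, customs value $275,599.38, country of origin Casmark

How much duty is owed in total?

$6,889.98

Line 1 (F-181, Casmark, 3,633 units, $275,599.38):
Base rate for F-181 is 3.5%.
Origin Casmark qualifies under the Talistan–Casmark agreement and F-181 is covered: preferential rate 2.5% applies instead.
Duty = $275,599.38 × 2.5% = $6,889.98.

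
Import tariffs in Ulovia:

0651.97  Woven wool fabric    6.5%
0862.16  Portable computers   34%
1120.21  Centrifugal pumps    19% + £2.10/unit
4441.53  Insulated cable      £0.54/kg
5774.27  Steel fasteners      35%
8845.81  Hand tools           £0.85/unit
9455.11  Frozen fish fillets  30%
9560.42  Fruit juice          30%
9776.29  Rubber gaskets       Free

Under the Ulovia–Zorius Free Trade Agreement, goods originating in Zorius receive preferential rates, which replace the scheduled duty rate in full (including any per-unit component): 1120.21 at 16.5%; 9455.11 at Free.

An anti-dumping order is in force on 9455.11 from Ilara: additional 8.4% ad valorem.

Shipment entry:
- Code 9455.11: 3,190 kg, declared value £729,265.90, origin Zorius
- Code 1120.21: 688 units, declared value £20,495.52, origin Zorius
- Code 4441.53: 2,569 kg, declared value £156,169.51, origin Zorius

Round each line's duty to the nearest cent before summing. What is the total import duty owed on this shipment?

£4,769.02

Line 1 (9455.11, Zorius, 3,190 kg, £729,265.90):
Base rate for 9455.11 is 30%.
Origin Zorius qualifies under the Ulovia–Zorius agreement and 9455.11 is covered: preferential rate Free applies instead.
The additional-duty order on 9455.11 targets Ilara, not Zorius; it does not apply.
Duty = £729,265.90 × 0% = £0.00.
Line 2 (1120.21, Zorius, 688 units, £20,495.52):
Base rate for 1120.21 is 19% + £2.10/unit.
Origin Zorius qualifies under the Ulovia–Zorius agreement and 1120.21 is covered: preferential rate 16.5% applies instead.
Duty = £20,495.52 × 16.5% = £3,381.76.
Line 3 (4441.53, Zorius, 2,569 kg, £156,169.51):
Base rate for 4441.53 is £0.54/kg.
Origin Zorius is the FTA partner but 4441.53 is not on the preference list; base rate stands.
Duty = 2,569 × £0.54 = £1,387.26.
Total = £0.00 + £3,381.76 + £1,387.26 = £4,769.02.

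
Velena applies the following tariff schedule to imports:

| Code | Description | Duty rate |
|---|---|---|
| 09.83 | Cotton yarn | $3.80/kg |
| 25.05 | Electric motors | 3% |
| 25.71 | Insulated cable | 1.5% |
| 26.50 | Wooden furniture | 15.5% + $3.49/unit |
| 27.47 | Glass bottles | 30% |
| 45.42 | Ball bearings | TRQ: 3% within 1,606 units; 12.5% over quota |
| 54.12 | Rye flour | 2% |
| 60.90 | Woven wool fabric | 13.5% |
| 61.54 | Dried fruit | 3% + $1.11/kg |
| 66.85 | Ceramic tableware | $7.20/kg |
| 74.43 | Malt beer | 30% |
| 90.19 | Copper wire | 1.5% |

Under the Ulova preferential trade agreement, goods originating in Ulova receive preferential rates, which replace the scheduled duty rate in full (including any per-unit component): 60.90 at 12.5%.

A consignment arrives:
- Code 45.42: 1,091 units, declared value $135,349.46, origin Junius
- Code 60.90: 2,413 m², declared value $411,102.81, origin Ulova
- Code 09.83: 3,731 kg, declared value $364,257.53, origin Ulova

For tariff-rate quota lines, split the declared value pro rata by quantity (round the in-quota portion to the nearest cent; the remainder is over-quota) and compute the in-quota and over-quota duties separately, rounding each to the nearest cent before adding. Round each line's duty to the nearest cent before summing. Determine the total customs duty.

$69,626.13

Line 1 (45.42, Junius, 1,091 units, $135,349.46):
Code 45.42 is under a tariff-rate quota (threshold 1,606 units). Quantity 1,091 units is within the quota, so the in-quota rate 3% applies to the full value.
Duty = $135,349.46 × 3% = $4,060.48.
Line 2 (60.90, Ulova, 2,413 m², $411,102.81):
Base rate for 60.90 is 13.5%.
Origin Ulova qualifies under the Velena–Ulova agreement and 60.90 is covered: preferential rate 12.5% applies instead.
Duty = $411,102.81 × 12.5% = $51,387.85.
Line 3 (09.83, Ulova, 3,731 kg, $364,257.53):
Base rate for 09.83 is $3.80/kg.
Origin Ulova is the FTA partner but 09.83 is not on the preference list; base rate stands.
Duty = 3,731 × $3.80 = $14,177.80.
Total = $4,060.48 + $51,387.85 + $14,177.80 = $69,626.13.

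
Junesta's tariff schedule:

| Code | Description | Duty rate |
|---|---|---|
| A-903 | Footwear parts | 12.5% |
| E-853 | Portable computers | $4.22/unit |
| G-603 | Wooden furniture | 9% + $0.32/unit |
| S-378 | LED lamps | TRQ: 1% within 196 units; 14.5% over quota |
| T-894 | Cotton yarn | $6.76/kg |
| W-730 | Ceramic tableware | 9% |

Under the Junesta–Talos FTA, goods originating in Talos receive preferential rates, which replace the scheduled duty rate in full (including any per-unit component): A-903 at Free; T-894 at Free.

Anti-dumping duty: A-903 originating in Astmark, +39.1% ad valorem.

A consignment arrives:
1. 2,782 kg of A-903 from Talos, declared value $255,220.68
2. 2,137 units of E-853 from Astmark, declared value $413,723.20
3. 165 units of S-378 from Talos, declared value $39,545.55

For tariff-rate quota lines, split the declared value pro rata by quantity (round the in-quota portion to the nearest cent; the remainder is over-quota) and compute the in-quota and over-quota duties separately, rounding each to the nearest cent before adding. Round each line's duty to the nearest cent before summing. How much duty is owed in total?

Line 1 (A-903, Talos, 2,782 kg, $255,220.68):
Base rate for A-903 is 12.5%.
Origin Talos qualifies under the Junesta–Talos agreement and A-903 is covered: preferential rate Free applies instead.
The additional-duty order on A-903 targets Astmark, not Talos; it does not apply.
Duty = $255,220.68 × 0% = $0.00.
Line 2 (E-853, Astmark, 2,137 units, $413,723.20):
Base rate for E-853 is $4.22/unit.
Duty = 2,137 × $4.22 = $9,018.14.
Line 3 (S-378, Talos, 165 units, $39,545.55):
Code S-378 is under a tariff-rate quota (threshold 196 units). Quantity 165 units is within the quota, so the in-quota rate 1% applies to the full value.
Duty = $39,545.55 × 1% = $395.46.
Total = $0.00 + $9,018.14 + $395.46 = $9,413.60.

$9,413.60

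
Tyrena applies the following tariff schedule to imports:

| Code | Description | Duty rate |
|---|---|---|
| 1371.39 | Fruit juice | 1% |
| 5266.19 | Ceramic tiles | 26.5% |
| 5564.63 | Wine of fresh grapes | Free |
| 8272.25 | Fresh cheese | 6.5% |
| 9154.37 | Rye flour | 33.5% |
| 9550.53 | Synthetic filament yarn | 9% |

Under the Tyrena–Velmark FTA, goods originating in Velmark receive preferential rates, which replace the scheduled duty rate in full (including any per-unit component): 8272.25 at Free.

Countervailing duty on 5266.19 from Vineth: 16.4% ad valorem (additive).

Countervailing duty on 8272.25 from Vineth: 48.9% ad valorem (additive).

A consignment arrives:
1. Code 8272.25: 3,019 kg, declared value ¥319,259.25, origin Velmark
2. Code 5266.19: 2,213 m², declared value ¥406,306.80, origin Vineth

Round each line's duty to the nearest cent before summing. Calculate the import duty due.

Line 1 (8272.25, Velmark, 3,019 kg, ¥319,259.25):
Base rate for 8272.25 is 6.5%.
Origin Velmark qualifies under the Tyrena–Velmark agreement and 8272.25 is covered: preferential rate Free applies instead.
The additional-duty order on 8272.25 targets Vineth, not Velmark; it does not apply.
Duty = ¥319,259.25 × 0% = ¥0.00.
Line 2 (5266.19, Vineth, 2,213 m², ¥406,306.80):
Base rate for 5266.19 is 26.5%.
Additional duty on 5266.19 from Vineth: +16.4%. Applied ad valorem rate: 26.5% + 16.4% = 42.9%.
Duty = ¥406,306.80 × 42.9% = ¥174,305.62.
Total = ¥0.00 + ¥174,305.62 = ¥174,305.62.

¥174,305.62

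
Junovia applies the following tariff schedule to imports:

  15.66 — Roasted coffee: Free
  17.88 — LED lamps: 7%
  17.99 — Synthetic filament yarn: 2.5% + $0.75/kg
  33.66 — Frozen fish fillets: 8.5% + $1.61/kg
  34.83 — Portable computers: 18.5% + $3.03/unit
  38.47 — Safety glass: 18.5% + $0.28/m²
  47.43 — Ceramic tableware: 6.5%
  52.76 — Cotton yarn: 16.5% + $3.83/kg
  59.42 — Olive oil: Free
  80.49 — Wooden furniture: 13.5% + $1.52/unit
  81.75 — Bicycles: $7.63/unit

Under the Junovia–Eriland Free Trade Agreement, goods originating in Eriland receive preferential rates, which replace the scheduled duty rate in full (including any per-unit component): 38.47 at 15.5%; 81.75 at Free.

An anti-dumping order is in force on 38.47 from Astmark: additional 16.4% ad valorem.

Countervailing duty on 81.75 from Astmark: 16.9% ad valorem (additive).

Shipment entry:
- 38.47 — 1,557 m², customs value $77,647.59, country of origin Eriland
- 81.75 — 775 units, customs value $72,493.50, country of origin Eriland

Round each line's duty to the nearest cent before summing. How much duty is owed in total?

$12,035.38

Line 1 (38.47, Eriland, 1,557 m², $77,647.59):
Base rate for 38.47 is 18.5% + $0.28/m².
Origin Eriland qualifies under the Junovia–Eriland agreement and 38.47 is covered: preferential rate 15.5% applies instead.
The additional-duty order on 38.47 targets Astmark, not Eriland; it does not apply.
Duty = $77,647.59 × 15.5% = $12,035.38.
Line 2 (81.75, Eriland, 775 units, $72,493.50):
Base rate for 81.75 is $7.63/unit.
Origin Eriland qualifies under the Junovia–Eriland agreement and 81.75 is covered: preferential rate Free applies instead.
The additional-duty order on 81.75 targets Astmark, not Eriland; it does not apply.
Duty = $72,493.50 × 0% = $0.00.
Total = $12,035.38 + $0.00 = $12,035.38.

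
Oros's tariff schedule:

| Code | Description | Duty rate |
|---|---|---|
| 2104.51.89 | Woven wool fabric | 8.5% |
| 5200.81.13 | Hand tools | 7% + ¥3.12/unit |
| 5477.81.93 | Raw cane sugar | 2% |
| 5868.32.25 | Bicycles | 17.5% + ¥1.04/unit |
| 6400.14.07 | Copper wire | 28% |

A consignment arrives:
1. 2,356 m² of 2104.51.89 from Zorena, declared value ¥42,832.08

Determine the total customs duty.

Line 1 (2104.51.89, Zorena, 2,356 m², ¥42,832.08):
Base rate for 2104.51.89 is 8.5%.
Duty = ¥42,832.08 × 8.5% = ¥3,640.73.

¥3,640.73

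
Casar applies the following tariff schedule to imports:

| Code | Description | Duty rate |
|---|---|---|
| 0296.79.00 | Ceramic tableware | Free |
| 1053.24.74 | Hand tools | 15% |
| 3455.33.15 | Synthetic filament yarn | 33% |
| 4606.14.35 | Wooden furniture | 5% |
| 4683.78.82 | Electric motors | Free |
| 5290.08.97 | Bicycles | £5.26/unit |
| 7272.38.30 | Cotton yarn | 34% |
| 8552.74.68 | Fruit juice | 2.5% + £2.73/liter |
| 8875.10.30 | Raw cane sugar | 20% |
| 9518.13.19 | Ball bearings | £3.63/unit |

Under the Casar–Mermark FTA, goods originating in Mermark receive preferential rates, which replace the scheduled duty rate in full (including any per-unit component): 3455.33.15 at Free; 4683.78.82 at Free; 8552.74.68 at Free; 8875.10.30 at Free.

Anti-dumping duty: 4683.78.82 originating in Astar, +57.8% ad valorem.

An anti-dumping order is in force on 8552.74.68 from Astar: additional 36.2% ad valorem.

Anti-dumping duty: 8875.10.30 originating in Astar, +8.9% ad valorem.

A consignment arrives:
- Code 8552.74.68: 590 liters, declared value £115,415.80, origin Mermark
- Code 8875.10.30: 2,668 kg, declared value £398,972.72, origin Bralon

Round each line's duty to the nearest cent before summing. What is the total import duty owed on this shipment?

Line 1 (8552.74.68, Mermark, 590 liters, £115,415.80):
Base rate for 8552.74.68 is 2.5% + £2.73/liter.
Origin Mermark qualifies under the Casar–Mermark agreement and 8552.74.68 is covered: preferential rate Free applies instead.
The additional-duty order on 8552.74.68 targets Astar, not Mermark; it does not apply.
Duty = £115,415.80 × 0% = £0.00.
Line 2 (8875.10.30, Bralon, 2,668 kg, £398,972.72):
Base rate for 8875.10.30 is 20%.
8875.10.30 has an FTA preferential rate, but origin Bralon is not Mermark; base rate stands.
The additional-duty order on 8875.10.30 targets Astar, not Bralon; it does not apply.
Duty = £398,972.72 × 20% = £79,794.54.
Total = £0.00 + £79,794.54 = £79,794.54.

£79,794.54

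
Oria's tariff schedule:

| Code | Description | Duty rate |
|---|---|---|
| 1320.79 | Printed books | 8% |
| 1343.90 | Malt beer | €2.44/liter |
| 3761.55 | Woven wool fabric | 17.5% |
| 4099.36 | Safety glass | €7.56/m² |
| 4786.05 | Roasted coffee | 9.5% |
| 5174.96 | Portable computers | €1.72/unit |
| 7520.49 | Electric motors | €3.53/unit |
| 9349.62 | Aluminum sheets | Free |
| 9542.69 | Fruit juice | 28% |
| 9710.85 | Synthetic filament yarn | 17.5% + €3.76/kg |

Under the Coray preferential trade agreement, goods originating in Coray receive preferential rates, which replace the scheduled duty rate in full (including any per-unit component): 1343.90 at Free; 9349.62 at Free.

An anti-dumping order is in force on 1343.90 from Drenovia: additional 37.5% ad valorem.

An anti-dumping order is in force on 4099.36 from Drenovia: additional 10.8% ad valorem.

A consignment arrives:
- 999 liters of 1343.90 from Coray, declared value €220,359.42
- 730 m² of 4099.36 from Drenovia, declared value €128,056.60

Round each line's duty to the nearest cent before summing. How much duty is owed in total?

Line 1 (1343.90, Coray, 999 liters, €220,359.42):
Base rate for 1343.90 is €2.44/liter.
Origin Coray qualifies under the Oria–Coray agreement and 1343.90 is covered: preferential rate Free applies instead.
The additional-duty order on 1343.90 targets Drenovia, not Coray; it does not apply.
Duty = €220,359.42 × 0% = €0.00.
Line 2 (4099.36, Drenovia, 730 m², €128,056.60):
Base rate for 4099.36 is €7.56/m².
Additional duty on 4099.36 from Drenovia: +10.8% ad valorem. Applied ad valorem rate = 10.8%.
Duty = €128,056.60 × 10.8% + 730 × €7.56 = €19,348.91.
Total = €0.00 + €19,348.91 = €19,348.91.

€19,348.91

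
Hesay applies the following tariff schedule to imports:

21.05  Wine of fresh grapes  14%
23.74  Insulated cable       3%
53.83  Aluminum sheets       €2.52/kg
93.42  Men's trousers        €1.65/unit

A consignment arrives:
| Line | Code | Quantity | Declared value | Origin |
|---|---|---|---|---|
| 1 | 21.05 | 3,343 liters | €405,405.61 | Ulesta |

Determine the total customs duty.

€56,756.79

Line 1 (21.05, Ulesta, 3,343 liters, €405,405.61):
Base rate for 21.05 is 14%.
Duty = €405,405.61 × 14% = €56,756.79.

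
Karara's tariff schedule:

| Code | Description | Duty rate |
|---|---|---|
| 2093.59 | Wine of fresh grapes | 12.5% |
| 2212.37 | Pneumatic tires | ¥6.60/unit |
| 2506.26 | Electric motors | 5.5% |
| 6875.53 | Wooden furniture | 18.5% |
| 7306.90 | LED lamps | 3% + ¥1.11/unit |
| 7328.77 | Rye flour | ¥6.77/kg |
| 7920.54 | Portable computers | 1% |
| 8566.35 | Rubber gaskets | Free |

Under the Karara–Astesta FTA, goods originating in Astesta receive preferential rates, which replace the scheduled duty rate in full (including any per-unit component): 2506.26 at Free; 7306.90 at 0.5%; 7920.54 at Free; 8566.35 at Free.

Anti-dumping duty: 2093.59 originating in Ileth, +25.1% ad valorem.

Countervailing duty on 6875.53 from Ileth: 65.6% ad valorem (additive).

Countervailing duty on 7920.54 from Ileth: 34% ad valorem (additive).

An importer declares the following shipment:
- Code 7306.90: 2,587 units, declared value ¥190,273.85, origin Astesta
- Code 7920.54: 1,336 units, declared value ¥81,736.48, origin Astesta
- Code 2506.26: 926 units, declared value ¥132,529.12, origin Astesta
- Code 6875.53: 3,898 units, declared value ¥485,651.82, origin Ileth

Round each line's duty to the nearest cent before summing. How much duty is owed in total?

¥409,384.55

Line 1 (7306.90, Astesta, 2,587 units, ¥190,273.85):
Base rate for 7306.90 is 3% + ¥1.11/unit.
Origin Astesta qualifies under the Karara–Astesta agreement and 7306.90 is covered: preferential rate 0.5% applies instead.
Duty = ¥190,273.85 × 0.5% = ¥951.37.
Line 2 (7920.54, Astesta, 1,336 units, ¥81,736.48):
Base rate for 7920.54 is 1%.
Origin Astesta qualifies under the Karara–Astesta agreement and 7920.54 is covered: preferential rate Free applies instead.
The additional-duty order on 7920.54 targets Ileth, not Astesta; it does not apply.
Duty = ¥81,736.48 × 0% = ¥0.00.
Line 3 (2506.26, Astesta, 926 units, ¥132,529.12):
Base rate for 2506.26 is 5.5%.
Origin Astesta qualifies under the Karara–Astesta agreement and 2506.26 is covered: preferential rate Free applies instead.
Duty = ¥132,529.12 × 0% = ¥0.00.
Line 4 (6875.53, Ileth, 3,898 units, ¥485,651.82):
Base rate for 6875.53 is 18.5%.
Additional duty on 6875.53 from Ileth: +65.6%. Applied ad valorem rate: 18.5% + 65.6% = 84.1%.
Duty = ¥485,651.82 × 84.1% = ¥408,433.18.
Total = ¥951.37 + ¥0.00 + ¥0.00 + ¥408,433.18 = ¥409,384.55.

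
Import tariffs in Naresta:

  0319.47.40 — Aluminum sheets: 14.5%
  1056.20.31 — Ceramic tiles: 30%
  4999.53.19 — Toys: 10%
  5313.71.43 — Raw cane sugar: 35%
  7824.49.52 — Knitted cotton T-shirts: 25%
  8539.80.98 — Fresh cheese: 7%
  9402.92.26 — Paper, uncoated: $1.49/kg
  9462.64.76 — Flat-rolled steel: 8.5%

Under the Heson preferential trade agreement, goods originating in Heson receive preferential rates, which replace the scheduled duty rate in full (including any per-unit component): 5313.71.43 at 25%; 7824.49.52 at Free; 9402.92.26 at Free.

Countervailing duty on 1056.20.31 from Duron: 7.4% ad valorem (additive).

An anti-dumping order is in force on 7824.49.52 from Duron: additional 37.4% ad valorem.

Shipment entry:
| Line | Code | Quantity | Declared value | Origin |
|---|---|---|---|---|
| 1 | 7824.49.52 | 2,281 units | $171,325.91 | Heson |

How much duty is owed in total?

$0.00

Line 1 (7824.49.52, Heson, 2,281 units, $171,325.91):
Base rate for 7824.49.52 is 25%.
Origin Heson qualifies under the Naresta–Heson agreement and 7824.49.52 is covered: preferential rate Free applies instead.
The additional-duty order on 7824.49.52 targets Duron, not Heson; it does not apply.
Duty = $171,325.91 × 0% = $0.00.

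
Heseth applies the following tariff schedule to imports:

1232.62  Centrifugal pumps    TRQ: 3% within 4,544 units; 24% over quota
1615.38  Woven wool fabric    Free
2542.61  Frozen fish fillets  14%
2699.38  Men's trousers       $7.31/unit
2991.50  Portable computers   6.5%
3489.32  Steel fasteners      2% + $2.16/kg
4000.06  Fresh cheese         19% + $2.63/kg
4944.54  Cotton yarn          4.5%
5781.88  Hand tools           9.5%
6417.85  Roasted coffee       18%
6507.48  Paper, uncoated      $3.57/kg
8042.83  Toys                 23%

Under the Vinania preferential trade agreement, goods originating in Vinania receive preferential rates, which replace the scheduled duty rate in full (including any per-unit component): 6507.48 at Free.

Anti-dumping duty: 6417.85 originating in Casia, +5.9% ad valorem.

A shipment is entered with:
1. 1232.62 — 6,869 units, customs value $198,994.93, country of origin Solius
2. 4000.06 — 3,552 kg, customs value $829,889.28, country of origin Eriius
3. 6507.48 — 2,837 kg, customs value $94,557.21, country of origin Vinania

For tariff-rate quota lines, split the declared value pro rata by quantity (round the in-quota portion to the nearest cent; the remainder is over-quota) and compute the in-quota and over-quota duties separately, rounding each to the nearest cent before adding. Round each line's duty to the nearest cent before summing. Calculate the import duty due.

$187,135.17

Line 1 (1232.62, Solius, 6,869 units, $198,994.93):
Code 1232.62 is under a tariff-rate quota (threshold 4,544 units). In-quota: 4,544 units at 3%; over-quota: 2,325 units at 24%.
Pro-rata value split: in-quota = $198,994.93 × 4,544/6,869 = $131,639.68; over-quota = $198,994.93 − $131,639.68 = $67,355.25.
In-quota duty = $131,639.68 × 3% = $3,949.19. Over-quota duty = $67,355.25 × 24% = $16,165.26.
Line duty = $3,949.19 + $16,165.26 = $20,114.45.
Line 2 (4000.06, Eriius, 3,552 kg, $829,889.28):
Base rate for 4000.06 is 19% + $2.63/kg.
Duty = $829,889.28 × 19% + 3,552 × $2.63 = $167,020.72.
Line 3 (6507.48, Vinania, 2,837 kg, $94,557.21):
Base rate for 6507.48 is $3.57/kg.
Origin Vinania qualifies under the Heseth–Vinania agreement and 6507.48 is covered: preferential rate Free applies instead.
Duty = $94,557.21 × 0% = $0.00.
Total = $20,114.45 + $167,020.72 + $0.00 = $187,135.17.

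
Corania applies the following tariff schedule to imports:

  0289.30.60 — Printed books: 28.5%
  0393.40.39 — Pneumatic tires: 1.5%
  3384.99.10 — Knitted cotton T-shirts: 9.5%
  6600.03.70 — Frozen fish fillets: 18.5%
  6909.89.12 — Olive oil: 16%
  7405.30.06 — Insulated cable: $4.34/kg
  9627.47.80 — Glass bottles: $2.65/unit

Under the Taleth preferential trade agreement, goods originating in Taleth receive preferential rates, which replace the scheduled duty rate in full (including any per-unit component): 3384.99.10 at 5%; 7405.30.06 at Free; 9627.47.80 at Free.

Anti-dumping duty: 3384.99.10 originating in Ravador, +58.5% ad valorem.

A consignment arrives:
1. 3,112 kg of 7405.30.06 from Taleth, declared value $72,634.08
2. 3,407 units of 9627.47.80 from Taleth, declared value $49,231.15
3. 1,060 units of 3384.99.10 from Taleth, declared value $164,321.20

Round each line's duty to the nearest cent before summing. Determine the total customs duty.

Line 1 (7405.30.06, Taleth, 3,112 kg, $72,634.08):
Base rate for 7405.30.06 is $4.34/kg.
Origin Taleth qualifies under the Corania–Taleth agreement and 7405.30.06 is covered: preferential rate Free applies instead.
Duty = $72,634.08 × 0% = $0.00.
Line 2 (9627.47.80, Taleth, 3,407 units, $49,231.15):
Base rate for 9627.47.80 is $2.65/unit.
Origin Taleth qualifies under the Corania–Taleth agreement and 9627.47.80 is covered: preferential rate Free applies instead.
Duty = $49,231.15 × 0% = $0.00.
Line 3 (3384.99.10, Taleth, 1,060 units, $164,321.20):
Base rate for 3384.99.10 is 9.5%.
Origin Taleth qualifies under the Corania–Taleth agreement and 3384.99.10 is covered: preferential rate 5% applies instead.
The additional-duty order on 3384.99.10 targets Ravador, not Taleth; it does not apply.
Duty = $164,321.20 × 5% = $8,216.06.
Total = $0.00 + $0.00 + $8,216.06 = $8,216.06.

$8,216.06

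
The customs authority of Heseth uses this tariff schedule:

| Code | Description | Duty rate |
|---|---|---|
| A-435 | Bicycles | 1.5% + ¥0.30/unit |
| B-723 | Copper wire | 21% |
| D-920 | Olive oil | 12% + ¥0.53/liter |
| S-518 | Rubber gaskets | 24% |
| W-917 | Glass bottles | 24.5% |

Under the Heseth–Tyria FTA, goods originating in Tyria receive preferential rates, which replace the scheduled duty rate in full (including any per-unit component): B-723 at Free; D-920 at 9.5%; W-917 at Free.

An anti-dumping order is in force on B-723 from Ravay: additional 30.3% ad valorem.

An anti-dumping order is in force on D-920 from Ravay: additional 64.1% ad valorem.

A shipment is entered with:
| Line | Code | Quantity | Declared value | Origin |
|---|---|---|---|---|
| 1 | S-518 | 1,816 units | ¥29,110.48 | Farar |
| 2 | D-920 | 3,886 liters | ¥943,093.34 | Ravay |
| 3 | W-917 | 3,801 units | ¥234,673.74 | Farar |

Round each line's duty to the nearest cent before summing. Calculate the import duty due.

Line 1 (S-518, Farar, 1,816 units, ¥29,110.48):
Base rate for S-518 is 24%.
Duty = ¥29,110.48 × 24% = ¥6,986.52.
Line 2 (D-920, Ravay, 3,886 liters, ¥943,093.34):
Base rate for D-920 is 12% + ¥0.53/liter.
D-920 has an FTA preferential rate, but origin Ravay is not Tyria; base rate stands.
Additional duty on D-920 from Ravay: +64.1%. Applied ad valorem rate: 12% + 64.1% = 76.1%.
Duty = ¥943,093.34 × 76.1% + 3,886 × ¥0.53 = ¥719,753.61.
Line 3 (W-917, Farar, 3,801 units, ¥234,673.74):
Base rate for W-917 is 24.5%.
W-917 has an FTA preferential rate, but origin Farar is not Tyria; base rate stands.
Duty = ¥234,673.74 × 24.5% = ¥57,495.07.
Total = ¥6,986.52 + ¥719,753.61 + ¥57,495.07 = ¥784,235.20.

¥784,235.20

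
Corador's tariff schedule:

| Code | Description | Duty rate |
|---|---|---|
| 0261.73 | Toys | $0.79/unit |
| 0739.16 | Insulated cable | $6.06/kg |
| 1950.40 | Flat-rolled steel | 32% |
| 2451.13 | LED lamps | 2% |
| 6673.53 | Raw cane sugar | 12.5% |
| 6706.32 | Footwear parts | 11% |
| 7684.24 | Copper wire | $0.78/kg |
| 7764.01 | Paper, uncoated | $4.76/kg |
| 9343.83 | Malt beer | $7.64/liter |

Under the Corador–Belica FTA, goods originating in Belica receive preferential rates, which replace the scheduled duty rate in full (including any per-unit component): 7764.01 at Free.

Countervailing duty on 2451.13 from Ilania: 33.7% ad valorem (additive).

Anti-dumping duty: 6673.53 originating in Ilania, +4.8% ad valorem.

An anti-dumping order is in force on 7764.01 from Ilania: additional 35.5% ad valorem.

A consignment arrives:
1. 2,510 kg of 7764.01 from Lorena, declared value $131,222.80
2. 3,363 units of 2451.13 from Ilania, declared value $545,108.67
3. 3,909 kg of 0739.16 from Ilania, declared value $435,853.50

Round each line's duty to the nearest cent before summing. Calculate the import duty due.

$230,239.94

Line 1 (7764.01, Lorena, 2,510 kg, $131,222.80):
Base rate for 7764.01 is $4.76/kg.
7764.01 has an FTA preferential rate, but origin Lorena is not Belica; base rate stands.
The additional-duty order on 7764.01 targets Ilania, not Lorena; it does not apply.
Duty = 2,510 × $4.76 = $11,947.60.
Line 2 (2451.13, Ilania, 3,363 units, $545,108.67):
Base rate for 2451.13 is 2%.
Additional duty on 2451.13 from Ilania: +33.7%. Applied ad valorem rate: 2% + 33.7% = 35.7%.
Duty = $545,108.67 × 35.7% = $194,603.80.
Line 3 (0739.16, Ilania, 3,909 kg, $435,853.50):
Base rate for 0739.16 is $6.06/kg.
Duty = 3,909 × $6.06 = $23,688.54.
Total = $11,947.60 + $194,603.80 + $23,688.54 = $230,239.94.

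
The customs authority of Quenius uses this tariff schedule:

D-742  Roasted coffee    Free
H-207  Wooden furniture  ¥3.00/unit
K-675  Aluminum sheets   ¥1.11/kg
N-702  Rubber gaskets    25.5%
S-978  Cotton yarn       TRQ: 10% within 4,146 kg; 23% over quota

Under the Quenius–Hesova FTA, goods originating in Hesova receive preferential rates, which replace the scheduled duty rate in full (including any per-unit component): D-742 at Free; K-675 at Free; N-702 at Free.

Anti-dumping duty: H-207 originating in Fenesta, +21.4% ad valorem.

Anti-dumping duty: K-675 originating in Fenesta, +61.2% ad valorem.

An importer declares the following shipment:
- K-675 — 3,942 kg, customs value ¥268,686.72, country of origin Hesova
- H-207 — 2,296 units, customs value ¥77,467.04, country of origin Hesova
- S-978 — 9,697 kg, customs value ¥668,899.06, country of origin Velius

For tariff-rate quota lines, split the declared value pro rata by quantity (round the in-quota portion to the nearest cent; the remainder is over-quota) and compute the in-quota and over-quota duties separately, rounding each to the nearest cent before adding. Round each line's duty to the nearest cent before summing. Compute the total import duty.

Line 1 (K-675, Hesova, 3,942 kg, ¥268,686.72):
Base rate for K-675 is ¥1.11/kg.
Origin Hesova qualifies under the Quenius–Hesova agreement and K-675 is covered: preferential rate Free applies instead.
The additional-duty order on K-675 targets Fenesta, not Hesova; it does not apply.
Duty = ¥268,686.72 × 0% = ¥0.00.
Line 2 (H-207, Hesova, 2,296 units, ¥77,467.04):
Base rate for H-207 is ¥3.00/unit.
Origin Hesova is the FTA partner but H-207 is not on the preference list; base rate stands.
The additional-duty order on H-207 targets Fenesta, not Hesova; it does not apply.
Duty = 2,296 × ¥3.00 = ¥6,888.00.
Line 3 (S-978, Velius, 9,697 kg, ¥668,899.06):
Code S-978 is under a tariff-rate quota (threshold 4,146 kg). In-quota: 4,146 kg at 10%; over-quota: 5,551 kg at 23%.
Pro-rata value split: in-quota = ¥668,899.06 × 4,146/9,697 = ¥285,991.08; over-quota = ¥668,899.06 − ¥285,991.08 = ¥382,907.98.
In-quota duty = ¥285,991.08 × 10% = ¥28,599.11. Over-quota duty = ¥382,907.98 × 23% = ¥88,068.84.
Line duty = ¥28,599.11 + ¥88,068.84 = ¥116,667.95.
Total = ¥0.00 + ¥6,888.00 + ¥116,667.95 = ¥123,555.95.

¥123,555.95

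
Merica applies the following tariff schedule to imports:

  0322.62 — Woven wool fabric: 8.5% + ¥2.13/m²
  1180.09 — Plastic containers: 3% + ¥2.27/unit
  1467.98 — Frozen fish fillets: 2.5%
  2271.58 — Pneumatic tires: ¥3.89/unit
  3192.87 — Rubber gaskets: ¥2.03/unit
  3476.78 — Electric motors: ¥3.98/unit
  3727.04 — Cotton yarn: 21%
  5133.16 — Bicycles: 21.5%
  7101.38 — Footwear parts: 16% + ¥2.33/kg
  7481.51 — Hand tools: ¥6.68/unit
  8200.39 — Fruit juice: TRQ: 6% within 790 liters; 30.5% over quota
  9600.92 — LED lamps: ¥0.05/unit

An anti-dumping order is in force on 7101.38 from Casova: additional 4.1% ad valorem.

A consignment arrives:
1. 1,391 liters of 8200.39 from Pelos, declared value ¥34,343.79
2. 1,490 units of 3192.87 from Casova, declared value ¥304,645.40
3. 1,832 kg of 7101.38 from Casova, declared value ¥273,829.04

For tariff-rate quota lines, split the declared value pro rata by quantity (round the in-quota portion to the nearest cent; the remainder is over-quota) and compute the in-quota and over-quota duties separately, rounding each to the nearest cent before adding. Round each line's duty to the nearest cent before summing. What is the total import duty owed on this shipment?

Line 1 (8200.39, Pelos, 1,391 liters, ¥34,343.79):
Code 8200.39 is under a tariff-rate quota (threshold 790 liters). In-quota: 790 liters at 6%; over-quota: 601 liters at 30.5%.
Pro-rata value split: in-quota = ¥34,343.79 × 790/1,391 = ¥19,505.10; over-quota = ¥34,343.79 − ¥19,505.10 = ¥14,838.69.
In-quota duty = ¥19,505.10 × 6% = ¥1,170.31. Over-quota duty = ¥14,838.69 × 30.5% = ¥4,525.80.
Line duty = ¥1,170.31 + ¥4,525.80 = ¥5,696.11.
Line 2 (3192.87, Casova, 1,490 units, ¥304,645.40):
Base rate for 3192.87 is ¥2.03/unit.
Duty = 1,490 × ¥2.03 = ¥3,024.70.
Line 3 (7101.38, Casova, 1,832 kg, ¥273,829.04):
Base rate for 7101.38 is 16% + ¥2.33/kg.
Additional duty on 7101.38 from Casova: +4.1%. Applied ad valorem rate: 16% + 4.1% = 20.1%.
Duty = ¥273,829.04 × 20.1% + 1,832 × ¥2.33 = ¥59,308.20.
Total = ¥5,696.11 + ¥3,024.70 + ¥59,308.20 = ¥68,029.01.

¥68,029.01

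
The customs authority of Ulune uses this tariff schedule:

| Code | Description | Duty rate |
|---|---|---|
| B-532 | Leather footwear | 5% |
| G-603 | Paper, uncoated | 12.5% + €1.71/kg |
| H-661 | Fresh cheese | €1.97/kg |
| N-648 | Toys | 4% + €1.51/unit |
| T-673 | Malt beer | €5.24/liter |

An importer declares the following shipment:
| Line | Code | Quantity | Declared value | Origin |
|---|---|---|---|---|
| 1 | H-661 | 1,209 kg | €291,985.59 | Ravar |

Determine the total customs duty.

Line 1 (H-661, Ravar, 1,209 kg, €291,985.59):
Base rate for H-661 is €1.97/kg.
Duty = 1,209 × €1.97 = €2,381.73.

€2,381.73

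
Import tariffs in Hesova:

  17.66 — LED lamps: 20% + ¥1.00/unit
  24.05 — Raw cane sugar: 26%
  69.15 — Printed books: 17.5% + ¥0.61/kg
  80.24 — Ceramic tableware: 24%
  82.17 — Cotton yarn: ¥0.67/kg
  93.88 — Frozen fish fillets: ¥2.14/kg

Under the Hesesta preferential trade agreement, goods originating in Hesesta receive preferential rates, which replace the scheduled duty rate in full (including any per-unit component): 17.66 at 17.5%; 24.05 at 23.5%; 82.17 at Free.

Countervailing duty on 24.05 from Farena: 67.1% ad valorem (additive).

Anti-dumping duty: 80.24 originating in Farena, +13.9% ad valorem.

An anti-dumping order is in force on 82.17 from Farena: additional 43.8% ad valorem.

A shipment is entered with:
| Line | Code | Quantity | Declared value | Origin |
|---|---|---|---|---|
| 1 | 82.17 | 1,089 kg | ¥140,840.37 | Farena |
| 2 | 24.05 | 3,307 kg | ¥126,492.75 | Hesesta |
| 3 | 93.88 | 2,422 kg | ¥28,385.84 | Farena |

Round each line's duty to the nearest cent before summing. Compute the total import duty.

¥97,326.59

Line 1 (82.17, Farena, 1,089 kg, ¥140,840.37):
Base rate for 82.17 is ¥0.67/kg.
82.17 has an FTA preferential rate, but origin Farena is not Hesesta; base rate stands.
Additional duty on 82.17 from Farena: +43.8% ad valorem. Applied ad valorem rate = 43.8%.
Duty = ¥140,840.37 × 43.8% + 1,089 × ¥0.67 = ¥62,417.71.
Line 2 (24.05, Hesesta, 3,307 kg, ¥126,492.75):
Base rate for 24.05 is 26%.
Origin Hesesta qualifies under the Hesova–Hesesta agreement and 24.05 is covered: preferential rate 23.5% applies instead.
The additional-duty order on 24.05 targets Farena, not Hesesta; it does not apply.
Duty = ¥126,492.75 × 23.5% = ¥29,725.80.
Line 3 (93.88, Farena, 2,422 kg, ¥28,385.84):
Base rate for 93.88 is ¥2.14/kg.
Duty = 2,422 × ¥2.14 = ¥5,183.08.
Total = ¥62,417.71 + ¥29,725.80 + ¥5,183.08 = ¥97,326.59.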